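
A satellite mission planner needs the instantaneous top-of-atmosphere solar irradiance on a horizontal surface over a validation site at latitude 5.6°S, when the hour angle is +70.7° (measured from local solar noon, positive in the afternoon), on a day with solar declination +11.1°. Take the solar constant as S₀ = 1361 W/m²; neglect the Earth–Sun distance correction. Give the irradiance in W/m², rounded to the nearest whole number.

With φ = -5.6°, δ = 11.1°, H = 70.70°: sin φ sin δ = -0.0188, cos φ cos δ cos H = 0.3228, so cos θ_z = 0.3040.
Top-of-atmosphere irradiance = S₀ cos θ_z = 1361 × 0.3040 = 413.74 W/m².

414 W/m²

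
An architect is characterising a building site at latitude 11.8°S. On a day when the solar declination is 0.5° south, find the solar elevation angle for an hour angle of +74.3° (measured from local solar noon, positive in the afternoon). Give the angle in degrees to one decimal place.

15.5°

cos θ_z = sin φ sin δ + cos φ cos δ cos H = (-0.2045)(-0.0087) + (0.9789)(1.0000)(0.2706) = 0.2667.
θ_z = arccos(0.2667) = 74.53°, so the elevation is 90° − 74.53° = 15.47°.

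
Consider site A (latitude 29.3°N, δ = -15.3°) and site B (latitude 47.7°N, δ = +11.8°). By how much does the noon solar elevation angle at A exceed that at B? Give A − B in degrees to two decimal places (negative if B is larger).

-8.70°

A: 90° − |29.3 − (-15.3)| = 45.40°.
B: 90° − |47.7 − (11.8)| = 54.10°.
A − B = 45.40 − 54.10 = -8.70°.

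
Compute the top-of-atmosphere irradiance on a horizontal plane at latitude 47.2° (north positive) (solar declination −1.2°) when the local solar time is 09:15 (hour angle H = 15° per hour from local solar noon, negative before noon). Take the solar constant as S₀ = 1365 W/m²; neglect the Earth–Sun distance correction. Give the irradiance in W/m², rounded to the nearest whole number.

676 W/m²

Hour angle H = 15° × (9.25 − 12) = -41.25°.
cos θ_z = sin(47.2°) sin(-1.2°) + cos(47.2°) cos(-1.2°) cos(-41.25°) = -0.0154 + 0.5107 = 0.4953.
Top-of-atmosphere irradiance = S₀ cos θ_z = 1365 × 0.4953 = 676.08 W/m².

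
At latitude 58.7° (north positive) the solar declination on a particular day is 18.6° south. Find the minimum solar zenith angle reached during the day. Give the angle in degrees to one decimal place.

77.3°

At local solar noon the hour angle is zero, so the zenith angle is |φ − δ| = |58.7° − (-18.6°)| = 77.3°.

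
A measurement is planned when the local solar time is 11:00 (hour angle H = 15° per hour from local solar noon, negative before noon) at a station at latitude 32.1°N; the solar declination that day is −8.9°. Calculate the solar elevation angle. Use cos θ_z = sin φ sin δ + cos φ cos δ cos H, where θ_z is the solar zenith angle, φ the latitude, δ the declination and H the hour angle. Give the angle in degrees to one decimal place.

Hour angle H = 15° × (11 − 12) = -15.00°.
cos θ_z = sin(32.1°) sin(-8.9°) + cos(32.1°) cos(-8.9°) cos(-15.00°) = -0.0822 + 0.8084 = 0.7262.
θ_z = arccos(0.7262) = 43.43°, so the elevation is 90° − 43.43° = 46.57°.

46.6°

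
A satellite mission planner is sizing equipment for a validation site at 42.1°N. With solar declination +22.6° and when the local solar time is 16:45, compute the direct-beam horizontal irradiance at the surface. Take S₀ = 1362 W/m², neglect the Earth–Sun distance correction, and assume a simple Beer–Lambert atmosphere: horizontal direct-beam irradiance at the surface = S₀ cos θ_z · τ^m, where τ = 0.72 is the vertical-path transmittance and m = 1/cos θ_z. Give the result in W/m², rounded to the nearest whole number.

Hour angle H = 15° × (16.75 − 12) = 71.25°.
With φ = 42.1°, δ = 22.6°, H = 71.25°: sin φ sin δ = 0.2576, cos φ cos δ cos H = 0.2202, so cos θ_z = 0.4778.
Air mass m = 1/cos θ_z = 1/0.4778 = 2.093; τ^m = 0.72^2.093 = 0.5028.
Surface direct beam = 1362 × 0.4778 × 0.5028 = 327.20 W/m².

327 W/m²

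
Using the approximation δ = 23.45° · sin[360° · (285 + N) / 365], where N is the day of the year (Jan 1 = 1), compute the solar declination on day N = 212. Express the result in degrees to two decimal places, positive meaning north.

360 × (285 + 212) / 365 = 490.192°; sin(490.192°) = 0.7639.
δ = 23.45 × 0.7639 = 17.913° ≈ +17.91°.

+17.91°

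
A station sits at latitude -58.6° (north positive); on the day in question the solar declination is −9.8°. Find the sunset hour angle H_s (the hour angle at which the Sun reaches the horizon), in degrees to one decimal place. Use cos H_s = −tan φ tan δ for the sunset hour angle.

106.4°

The sunset hour angle satisfies cos H_s = −tan φ tan δ = -0.2830, giving H_s = 106.44°.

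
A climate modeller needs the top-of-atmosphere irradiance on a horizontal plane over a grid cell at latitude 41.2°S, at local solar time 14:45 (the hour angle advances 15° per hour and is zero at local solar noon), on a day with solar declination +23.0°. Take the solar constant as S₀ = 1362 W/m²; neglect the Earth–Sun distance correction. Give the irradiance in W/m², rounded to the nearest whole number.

Hour angle H = 15° × (14.75 − 12) = 41.25°.
With φ = -41.2°, δ = 23.0°, H = 41.25°: sin φ sin δ = -0.2574, cos φ cos δ cos H = 0.5207, so cos θ_z = 0.2633.
Top-of-atmosphere irradiance = S₀ cos θ_z = 1362 × 0.2633 = 358.61 W/m².

359 W/m²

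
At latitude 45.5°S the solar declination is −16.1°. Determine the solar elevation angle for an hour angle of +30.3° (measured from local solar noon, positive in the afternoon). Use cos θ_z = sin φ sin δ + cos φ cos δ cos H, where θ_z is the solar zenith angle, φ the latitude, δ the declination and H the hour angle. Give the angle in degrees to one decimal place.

51.2°

cos θ_z = sin(-45.5°) sin(-16.1°) + cos(-45.5°) cos(-16.1°) cos(30.30°) = 0.1978 + 0.5814 = 0.7792.
θ_z = arccos(0.7792) = 38.81°, so the elevation is 90° − 38.81° = 51.19°.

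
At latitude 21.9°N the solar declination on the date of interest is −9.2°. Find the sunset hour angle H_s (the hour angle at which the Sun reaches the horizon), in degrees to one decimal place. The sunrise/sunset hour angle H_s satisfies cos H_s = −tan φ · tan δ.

86.3°

−tan φ tan δ = −(0.4020)(-0.1620) = 0.0651; H_s = arccos(0.0651) = 86.27°.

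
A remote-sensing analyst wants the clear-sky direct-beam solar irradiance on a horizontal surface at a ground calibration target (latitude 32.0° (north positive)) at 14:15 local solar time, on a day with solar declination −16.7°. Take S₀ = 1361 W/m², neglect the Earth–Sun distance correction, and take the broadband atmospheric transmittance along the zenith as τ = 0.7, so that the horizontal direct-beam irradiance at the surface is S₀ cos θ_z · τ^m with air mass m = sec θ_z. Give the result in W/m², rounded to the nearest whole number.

Hour angle H = 15° × (14.25 − 12) = 33.75°.
cos θ_z = sin φ sin δ + cos φ cos δ cos H = (0.5299)(-0.2874) + (0.8480)(0.9578)(0.8315) = 0.5231.
Air mass m = 1/cos θ_z = 1/0.5231 = 1.912; τ^m = 0.7^1.912 = 0.5056.
Surface direct beam = 1361 × 0.5231 × 0.5056 = 359.96 W/m².

360 W/m²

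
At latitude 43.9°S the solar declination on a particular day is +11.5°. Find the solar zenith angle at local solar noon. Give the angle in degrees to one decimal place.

At local solar noon the hour angle is zero, so the zenith angle is |φ − δ| = |-43.9° − (11.5°)| = 55.4°.

55.4°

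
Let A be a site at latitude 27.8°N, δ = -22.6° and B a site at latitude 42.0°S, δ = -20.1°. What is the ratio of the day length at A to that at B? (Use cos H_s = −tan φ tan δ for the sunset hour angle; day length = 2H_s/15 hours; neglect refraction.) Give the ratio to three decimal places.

A: H_s = arccos(−tan 27.8° · tan -22.6°) = 77.32°, so 2H_s/15 = 10.3093 h.
B: H_s = arccos(−tan -42.0° · tan -20.1°) = 109.24°, so 2H_s/15 = 14.5653 h.
Ratio A/B = 10.3093 / 14.5653 = 0.7078.

0.708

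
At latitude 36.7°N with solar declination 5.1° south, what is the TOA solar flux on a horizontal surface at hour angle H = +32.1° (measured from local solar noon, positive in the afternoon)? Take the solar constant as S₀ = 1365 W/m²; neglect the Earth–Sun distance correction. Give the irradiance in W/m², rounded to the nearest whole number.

851 W/m²

cos θ_z = sin(36.7°) sin(-5.1°) + cos(36.7°) cos(-5.1°) cos(32.10°) = -0.0531 + 0.6765 = 0.6234.
Top-of-atmosphere irradiance = S₀ cos θ_z = 1365 × 0.6234 = 850.94 W/m².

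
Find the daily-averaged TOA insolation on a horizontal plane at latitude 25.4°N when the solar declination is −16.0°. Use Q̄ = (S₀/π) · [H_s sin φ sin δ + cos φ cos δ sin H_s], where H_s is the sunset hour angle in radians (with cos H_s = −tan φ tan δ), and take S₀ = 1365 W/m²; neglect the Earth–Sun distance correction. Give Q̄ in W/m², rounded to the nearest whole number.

cos H_s = −tan(25.4°) · tan(-16.0°) = 0.1362, so H_s = arccos(0.1362) = 82.17°. In radians, H_s = 1.4341.
H_s sin φ sin δ = 1.4341 × 0.4289 × -0.2756 = -0.1695.
cos φ cos δ sin H_s = 0.9033 × 0.9613 × 0.9907 = 0.8603.
Q̄ = (1365/π) × (-0.1695 + 0.8603) = 434.49 × 0.6908 = 300.15 W/m².

300 W/m²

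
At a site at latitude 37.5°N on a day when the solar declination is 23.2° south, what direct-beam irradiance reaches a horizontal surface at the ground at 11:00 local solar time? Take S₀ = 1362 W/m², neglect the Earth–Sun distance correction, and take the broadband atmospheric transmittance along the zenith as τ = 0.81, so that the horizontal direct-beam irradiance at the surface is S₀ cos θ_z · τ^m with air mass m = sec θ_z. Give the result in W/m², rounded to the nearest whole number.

Hour angle H = 15° × (11 − 12) = -15.00°.
cos θ_z = sin φ sin δ + cos φ cos δ cos H = (0.6088)(-0.3939) + (0.7934)(0.9191)(0.9659) = 0.4645.
Air mass m = 1/cos θ_z = 1/0.4645 = 2.153; τ^m = 0.81^2.153 = 0.6353.
Surface direct beam = 1362 × 0.4645 × 0.6353 = 401.92 W/m².

402 W/m²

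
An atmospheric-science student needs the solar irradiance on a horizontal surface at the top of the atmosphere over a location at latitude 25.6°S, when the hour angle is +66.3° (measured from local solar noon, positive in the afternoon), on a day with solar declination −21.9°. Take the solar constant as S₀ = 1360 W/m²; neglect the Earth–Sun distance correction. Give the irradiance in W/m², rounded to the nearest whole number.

677 W/m²

With φ = -25.6°, δ = -21.9°, H = 66.30°: sin φ sin δ = 0.1612, cos φ cos δ cos H = 0.3363, so cos θ_z = 0.4975.
Top-of-atmosphere irradiance = S₀ cos θ_z = 1360 × 0.4975 = 676.60 W/m².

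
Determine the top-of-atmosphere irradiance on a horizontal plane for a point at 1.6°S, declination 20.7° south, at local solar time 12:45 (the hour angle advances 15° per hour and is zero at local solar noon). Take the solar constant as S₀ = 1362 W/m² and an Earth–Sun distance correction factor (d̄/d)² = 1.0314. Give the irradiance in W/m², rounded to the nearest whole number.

1302 W/m²

Hour angle H = 15° × (12.75 − 12) = 11.25°.
cos θ_z = sin(-1.6°) sin(-20.7°) + cos(-1.6°) cos(-20.7°) cos(11.25°) = 0.0099 + 0.9171 = 0.9270.
Top-of-atmosphere irradiance = S₀ (d̄/d)² cos θ_z = 1362 × 1.0314 × 0.9270 = 1302.22 W/m².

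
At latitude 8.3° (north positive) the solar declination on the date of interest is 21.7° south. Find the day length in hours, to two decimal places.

11.56 hours

cos H_s = −tan(8.3°) · tan(-21.7°) = 0.0581, so H_s = arccos(0.0581) = 86.67°.
Day length = 2 H_s / 15° h⁻¹ = 173.34° / 15 = 11.556 h.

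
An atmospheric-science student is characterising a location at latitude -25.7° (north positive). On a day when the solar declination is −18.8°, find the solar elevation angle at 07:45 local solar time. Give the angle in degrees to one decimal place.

31.1°

Hour angle H = 15° × (7.75 − 12) = -63.75°.
cos θ_z = sin(-25.7°) sin(-18.8°) + cos(-25.7°) cos(-18.8°) cos(-63.75°) = 0.1398 + 0.3773 = 0.5171.
θ_z = arccos(0.5171) = 58.86°, so the elevation is 90° − 58.86° = 31.14°.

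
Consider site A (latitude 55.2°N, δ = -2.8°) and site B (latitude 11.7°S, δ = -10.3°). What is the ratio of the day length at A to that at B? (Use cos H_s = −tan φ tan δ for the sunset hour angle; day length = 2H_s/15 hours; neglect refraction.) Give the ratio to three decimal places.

0.933

A: H_s = arccos(−tan 55.2° · tan -2.8°) = 85.96°, so 2H_s/15 = 11.4613 h.
B: H_s = arccos(−tan -11.7° · tan -10.3°) = 92.16°, so 2H_s/15 = 12.2880 h.
Ratio A/B = 11.4613 / 12.2880 = 0.9327.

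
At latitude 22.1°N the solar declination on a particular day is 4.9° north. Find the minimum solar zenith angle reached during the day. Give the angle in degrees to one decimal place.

17.2°

At local solar noon the hour angle is zero, so the zenith angle is |φ − δ| = |22.1° − (4.9°)| = 17.2°.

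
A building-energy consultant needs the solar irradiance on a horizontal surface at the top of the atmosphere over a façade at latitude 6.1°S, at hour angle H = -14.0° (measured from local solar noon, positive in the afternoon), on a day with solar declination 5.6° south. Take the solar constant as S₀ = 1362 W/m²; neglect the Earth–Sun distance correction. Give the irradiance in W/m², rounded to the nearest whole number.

cos θ_z = sin φ sin δ + cos φ cos δ cos H = (-0.1063)(-0.0976) + (0.9943)(0.9952)(0.9703) = 0.9705.
Top-of-atmosphere irradiance = S₀ cos θ_z = 1362 × 0.9705 = 1321.82 W/m².

1322 W/m²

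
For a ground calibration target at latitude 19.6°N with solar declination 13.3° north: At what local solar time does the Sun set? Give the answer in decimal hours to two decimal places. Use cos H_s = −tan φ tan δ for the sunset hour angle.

18.32 h

−tan φ tan δ = −(0.3561)(0.2364) = -0.0842; H_s = arccos(-0.0842) = 94.83°.
Sunset is at 12 + H_s/15 = 12 + 6.322 = 18.322 h local solar time.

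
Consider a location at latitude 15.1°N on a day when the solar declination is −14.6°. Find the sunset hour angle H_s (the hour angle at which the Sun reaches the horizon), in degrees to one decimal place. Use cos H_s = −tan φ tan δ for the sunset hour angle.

cos H_s = −tan(15.1°) · tan(-14.6°) = 0.0703, so H_s = arccos(0.0703) = 85.97°.

86.0°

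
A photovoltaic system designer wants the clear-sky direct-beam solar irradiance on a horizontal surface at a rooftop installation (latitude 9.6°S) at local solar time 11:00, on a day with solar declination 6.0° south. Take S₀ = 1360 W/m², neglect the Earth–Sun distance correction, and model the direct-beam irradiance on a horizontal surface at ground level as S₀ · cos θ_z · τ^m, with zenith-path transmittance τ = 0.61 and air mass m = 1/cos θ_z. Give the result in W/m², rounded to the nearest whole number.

Hour angle H = 15° × (11 − 12) = -15.00°.
cos θ_z = sin(-9.6°) sin(-6.0°) + cos(-9.6°) cos(-6.0°) cos(-15.00°) = 0.0174 + 0.9472 = 0.9646.
Air mass m = 1/cos θ_z = 1/0.9646 = 1.037; τ^m = 0.61^1.037 = 0.5989.
Surface direct beam = 1360 × 0.9646 × 0.5989 = 785.67 W/m².

786 W/m²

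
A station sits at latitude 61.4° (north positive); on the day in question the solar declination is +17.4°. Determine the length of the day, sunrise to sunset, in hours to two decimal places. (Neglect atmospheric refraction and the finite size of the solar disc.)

−tan φ tan δ = −(1.8341)(0.3134) = -0.5748; H_s = arccos(-0.5748) = 125.09°.
Day length = 2 H_s / 15° h⁻¹ = 250.18° / 15 = 16.679 h.

16.68 hours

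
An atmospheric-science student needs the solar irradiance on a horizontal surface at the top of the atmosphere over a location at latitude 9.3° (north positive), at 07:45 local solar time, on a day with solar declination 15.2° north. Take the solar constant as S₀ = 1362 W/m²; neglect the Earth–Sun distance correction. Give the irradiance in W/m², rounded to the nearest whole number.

Hour angle H = 15° × (7.75 − 12) = -63.75°.
cos θ_z = sin φ sin δ + cos φ cos δ cos H = (0.1616)(0.2622) + (0.9869)(0.9650)(0.4423) = 0.4636.
Top-of-atmosphere irradiance = S₀ cos θ_z = 1362 × 0.4636 = 631.42 W/m².

631 W/m²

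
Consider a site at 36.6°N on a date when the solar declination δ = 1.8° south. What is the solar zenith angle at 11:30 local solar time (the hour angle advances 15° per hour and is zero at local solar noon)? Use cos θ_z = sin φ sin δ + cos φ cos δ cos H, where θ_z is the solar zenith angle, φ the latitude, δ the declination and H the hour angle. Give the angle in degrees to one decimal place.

39.0°

Hour angle H = 15° × (11.5 − 12) = -7.50°.
cos θ_z = sin φ sin δ + cos φ cos δ cos H = (0.5962)(-0.0314) + (0.8028)(0.9995)(0.9914) = 0.7768.
θ_z = arccos(0.7768) = 39.03°.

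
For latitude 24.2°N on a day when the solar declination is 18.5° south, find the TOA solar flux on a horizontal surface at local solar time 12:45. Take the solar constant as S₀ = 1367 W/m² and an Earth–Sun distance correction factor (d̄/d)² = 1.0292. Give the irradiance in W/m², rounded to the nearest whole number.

1011 W/m²

Hour angle H = 15° × (12.75 − 12) = 11.25°.
cos θ_z = sin(24.2°) sin(-18.5°) + cos(24.2°) cos(-18.5°) cos(11.25°) = -0.1301 + 0.8484 = 0.7183.
Top-of-atmosphere irradiance = S₀ (d̄/d)² cos θ_z = 1367 × 1.0292 × 0.7183 = 1010.59 W/m².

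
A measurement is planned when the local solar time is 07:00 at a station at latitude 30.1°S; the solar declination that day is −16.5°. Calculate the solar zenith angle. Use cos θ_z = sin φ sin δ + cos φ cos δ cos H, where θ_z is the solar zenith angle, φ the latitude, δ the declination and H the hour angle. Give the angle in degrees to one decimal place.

Hour angle H = 15° × (7 − 12) = -75.00°.
cos θ_z = sin φ sin δ + cos φ cos δ cos H = (-0.5015)(-0.2840) + (0.8652)(0.9588)(0.2588) = 0.3571.
θ_z = arccos(0.3571) = 69.08°.

69.1°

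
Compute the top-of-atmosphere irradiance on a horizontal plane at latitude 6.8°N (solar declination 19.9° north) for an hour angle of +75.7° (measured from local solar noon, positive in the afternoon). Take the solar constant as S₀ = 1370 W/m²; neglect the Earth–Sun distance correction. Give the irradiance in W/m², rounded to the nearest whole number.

371 W/m²

cos θ_z = sin(6.8°) sin(19.9°) + cos(6.8°) cos(19.9°) cos(75.70°) = 0.0403 + 0.2306 = 0.2709.
Top-of-atmosphere irradiance = S₀ cos θ_z = 1370 × 0.2709 = 371.13 W/m².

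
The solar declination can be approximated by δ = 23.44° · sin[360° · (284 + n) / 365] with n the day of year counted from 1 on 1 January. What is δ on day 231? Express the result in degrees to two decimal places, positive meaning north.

+12.44°

360 × (284 + 231) / 365 = 507.945°; sin(507.945°) = 0.5307.
δ = 23.44 × 0.5307 = 12.440° ≈ +12.44°.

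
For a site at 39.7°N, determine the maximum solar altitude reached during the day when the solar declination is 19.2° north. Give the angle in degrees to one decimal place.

69.5°

At local solar noon the hour angle is zero, so the elevation is 90° − |φ − δ| = 90° − |39.7° − (19.2°)| = 90° − 20.5° = 69.5°.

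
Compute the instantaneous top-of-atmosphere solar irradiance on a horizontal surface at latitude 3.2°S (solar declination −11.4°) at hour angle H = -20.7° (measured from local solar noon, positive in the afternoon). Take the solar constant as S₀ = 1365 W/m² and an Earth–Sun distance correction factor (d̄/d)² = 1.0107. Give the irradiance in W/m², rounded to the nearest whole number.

1278 W/m²

cos θ_z = sin(-3.2°) sin(-11.4°) + cos(-3.2°) cos(-11.4°) cos(-20.70°) = 0.0110 + 0.9156 = 0.9266.
Top-of-atmosphere irradiance = S₀ (d̄/d)² cos θ_z = 1365 × 1.0107 × 0.9266 = 1278.34 W/m².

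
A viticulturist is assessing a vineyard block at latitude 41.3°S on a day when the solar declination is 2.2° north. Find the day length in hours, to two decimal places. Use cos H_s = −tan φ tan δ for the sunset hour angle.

11.74 hours

cos H_s = −tan(-41.3°) · tan(2.2°) = 0.0337, so H_s = arccos(0.0337) = 88.07°.
Day length = 2 H_s / 15° h⁻¹ = 176.14° / 15 = 11.743 h.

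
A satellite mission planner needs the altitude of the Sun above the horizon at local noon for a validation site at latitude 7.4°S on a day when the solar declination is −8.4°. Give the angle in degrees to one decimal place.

At local solar noon the hour angle is zero, so the elevation is 90° − |φ − δ| = 90° − |-7.4° − (-8.4°)| = 90° − 1.0° = 89.0°.

89.0°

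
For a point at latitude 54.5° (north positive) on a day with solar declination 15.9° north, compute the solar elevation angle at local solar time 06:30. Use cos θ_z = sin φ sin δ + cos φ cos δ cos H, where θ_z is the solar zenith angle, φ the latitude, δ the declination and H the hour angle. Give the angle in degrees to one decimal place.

Hour angle H = 15° × (6.5 − 12) = -82.50°.
cos θ_z = sin φ sin δ + cos φ cos δ cos H = (0.8141)(0.2740) + (0.5807)(0.9617)(0.1305) = 0.2959.
θ_z = arccos(0.2959) = 72.79°, so the elevation is 90° − 72.79° = 17.21°.

17.2°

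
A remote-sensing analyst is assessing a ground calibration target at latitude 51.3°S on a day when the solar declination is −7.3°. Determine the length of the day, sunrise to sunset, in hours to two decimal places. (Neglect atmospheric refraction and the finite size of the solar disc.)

13.23 hours

cos H_s = −tan(-51.3°) · tan(-7.3°) = -0.1599, so H_s = arccos(-0.1599) = 99.20°.
Day length = 2 H_s / 15° h⁻¹ = 198.40° / 15 = 13.227 h.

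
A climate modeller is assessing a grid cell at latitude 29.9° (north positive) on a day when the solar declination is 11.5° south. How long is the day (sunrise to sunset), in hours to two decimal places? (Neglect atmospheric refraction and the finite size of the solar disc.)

cos H_s = −tan(29.9°) · tan(-11.5°) = 0.1170, so H_s = arccos(0.1170) = 83.28°.
Day length = 2 H_s / 15° h⁻¹ = 166.56° / 15 = 11.104 h.

11.10 hours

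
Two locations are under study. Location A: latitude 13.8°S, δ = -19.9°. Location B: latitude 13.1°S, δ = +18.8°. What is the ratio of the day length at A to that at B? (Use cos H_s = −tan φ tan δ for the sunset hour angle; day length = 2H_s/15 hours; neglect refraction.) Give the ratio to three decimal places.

1.113

A: H_s = arccos(−tan -13.8° · tan -19.9°) = 95.10°, so 2H_s/15 = 12.6800 h.
B: H_s = arccos(−tan -13.1° · tan 18.8°) = 85.46°, so 2H_s/15 = 11.3947 h.
Ratio A/B = 12.6800 / 11.3947 = 1.1128.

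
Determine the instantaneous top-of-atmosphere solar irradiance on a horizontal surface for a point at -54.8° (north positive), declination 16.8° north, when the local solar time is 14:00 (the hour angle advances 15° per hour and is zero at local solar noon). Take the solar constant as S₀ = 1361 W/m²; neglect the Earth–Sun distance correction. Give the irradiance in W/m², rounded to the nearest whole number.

329 W/m²

Hour angle H = 15° × (14 − 12) = 30.00°.
cos θ_z = sin φ sin δ + cos φ cos δ cos H = (-0.8171)(0.2890) + (0.5764)(0.9573)(0.8660) = 0.2417.
Top-of-atmosphere irradiance = S₀ cos θ_z = 1361 × 0.2417 = 328.95 W/m².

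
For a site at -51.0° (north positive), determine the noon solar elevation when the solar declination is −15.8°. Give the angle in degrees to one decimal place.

54.8°

At local solar noon the hour angle is zero, so the elevation is 90° − |φ − δ| = 90° − |-51.0° − (-15.8°)| = 90° − 35.2° = 54.8°.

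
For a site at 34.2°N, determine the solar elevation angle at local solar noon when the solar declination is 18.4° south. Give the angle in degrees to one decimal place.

At local solar noon the hour angle is zero, so the elevation is 90° − |φ − δ| = 90° − |34.2° − (-18.4°)| = 90° − 52.6° = 37.4°.

37.4°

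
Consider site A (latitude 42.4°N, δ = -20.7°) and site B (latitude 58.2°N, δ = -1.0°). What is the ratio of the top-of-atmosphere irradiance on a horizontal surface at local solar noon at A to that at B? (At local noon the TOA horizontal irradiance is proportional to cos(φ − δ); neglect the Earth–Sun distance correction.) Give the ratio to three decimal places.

0.884

A: cos θ_z = cos(42.4° − (-20.7°)) = 0.4524.
B: cos θ_z = cos(58.2° − (-1.0°)) = 0.5120.
Ratio A/B = 0.4524 / 0.5120 = 0.8836.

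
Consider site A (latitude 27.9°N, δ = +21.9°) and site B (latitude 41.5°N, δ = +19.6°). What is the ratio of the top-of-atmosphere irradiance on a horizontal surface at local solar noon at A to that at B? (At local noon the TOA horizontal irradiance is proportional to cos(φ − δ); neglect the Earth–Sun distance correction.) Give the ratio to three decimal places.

A: cos θ_z = cos(27.9° − (21.9°)) = 0.9945.
B: cos θ_z = cos(41.5° − (19.6°)) = 0.9278.
Ratio A/B = 0.9945 / 0.9278 = 1.0719.

1.072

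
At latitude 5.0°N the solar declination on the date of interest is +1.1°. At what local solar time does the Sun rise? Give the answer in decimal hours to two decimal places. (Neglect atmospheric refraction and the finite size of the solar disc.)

5.99 h

cos H_s = −tan(5.0°) · tan(1.1°) = -0.0017, so H_s = arccos(-0.0017) = 90.10°.
Sunrise is at 12 − H_s/15 = 12 − 6.007 = 5.993 h local solar time.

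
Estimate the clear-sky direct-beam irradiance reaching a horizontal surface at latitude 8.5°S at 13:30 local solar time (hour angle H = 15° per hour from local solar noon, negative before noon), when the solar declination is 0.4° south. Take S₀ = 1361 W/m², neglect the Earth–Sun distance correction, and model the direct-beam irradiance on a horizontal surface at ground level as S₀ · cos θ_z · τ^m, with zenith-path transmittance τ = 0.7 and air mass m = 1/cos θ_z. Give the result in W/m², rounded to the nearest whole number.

843 W/m²

Hour angle H = 15° × (13.5 − 12) = 22.50°.
With φ = -8.5°, δ = -0.4°, H = 22.50°: sin φ sin δ = 0.0010, cos φ cos δ cos H = 0.9137, so cos θ_z = 0.9147.
Air mass m = 1/cos θ_z = 1/0.9147 = 1.093; τ^m = 0.7^1.093 = 0.6772.
Surface direct beam = 1361 × 0.9147 × 0.6772 = 843.05 W/m².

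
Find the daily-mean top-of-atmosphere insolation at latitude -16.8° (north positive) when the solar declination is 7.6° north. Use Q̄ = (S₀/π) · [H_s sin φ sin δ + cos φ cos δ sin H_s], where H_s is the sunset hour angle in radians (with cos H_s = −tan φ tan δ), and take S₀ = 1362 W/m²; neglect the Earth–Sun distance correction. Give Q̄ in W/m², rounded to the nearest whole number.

−tan φ tan δ = −(-0.3019)(0.1334) = 0.0403; H_s = arccos(0.0403) = 87.69°. In radians, H_s = 1.5305.
H_s sin φ sin δ = 1.5305 × -0.2890 × 0.1323 = -0.0585.
cos φ cos δ sin H_s = 0.9573 × 0.9912 × 0.9992 = 0.9481.
Q̄ = (1362/π) × (-0.0585 + 0.9481) = 433.54 × 0.8896 = 385.68 W/m².

386 W/m²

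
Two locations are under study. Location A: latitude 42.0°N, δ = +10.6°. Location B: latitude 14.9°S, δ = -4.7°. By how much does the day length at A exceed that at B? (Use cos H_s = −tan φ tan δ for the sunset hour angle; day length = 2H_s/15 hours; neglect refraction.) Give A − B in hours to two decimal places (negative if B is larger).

A: H_s = arccos(−tan 42.0° · tan 10.6°) = 99.70°, so 2H_s/15 = 13.2933 h.
B: H_s = arccos(−tan -14.9° · tan -4.7°) = 91.25°, so 2H_s/15 = 12.1667 h.
A − B = 13.2933 − 12.1667 = 1.1266 h.

+1.13 h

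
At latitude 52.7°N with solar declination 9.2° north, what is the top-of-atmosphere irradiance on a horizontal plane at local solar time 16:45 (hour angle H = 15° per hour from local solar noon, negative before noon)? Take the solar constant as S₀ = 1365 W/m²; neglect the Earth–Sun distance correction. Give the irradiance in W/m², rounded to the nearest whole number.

Hour angle H = 15° × (16.75 − 12) = 71.25°.
cos θ_z = sin φ sin δ + cos φ cos δ cos H = (0.7955)(0.1599) + (0.6060)(0.9871)(0.3214) = 0.3195.
Top-of-atmosphere irradiance = S₀ cos θ_z = 1365 × 0.3195 = 436.12 W/m².

436 W/m²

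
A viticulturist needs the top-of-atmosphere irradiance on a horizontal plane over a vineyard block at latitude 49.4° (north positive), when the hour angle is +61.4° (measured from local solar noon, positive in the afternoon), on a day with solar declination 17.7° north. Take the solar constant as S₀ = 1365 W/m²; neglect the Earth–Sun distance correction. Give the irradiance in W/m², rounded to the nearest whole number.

720 W/m²

cos θ_z = sin(49.4°) sin(17.7°) + cos(49.4°) cos(17.7°) cos(61.40°) = 0.2308 + 0.2968 = 0.5276.
Top-of-atmosphere irradiance = S₀ cos θ_z = 1365 × 0.5276 = 720.17 W/m².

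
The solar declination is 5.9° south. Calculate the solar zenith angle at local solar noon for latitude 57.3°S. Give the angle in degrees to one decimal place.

At local solar noon the hour angle is zero, so the zenith angle is |φ − δ| = |-57.3° − (-5.9°)| = 51.4°.

51.4°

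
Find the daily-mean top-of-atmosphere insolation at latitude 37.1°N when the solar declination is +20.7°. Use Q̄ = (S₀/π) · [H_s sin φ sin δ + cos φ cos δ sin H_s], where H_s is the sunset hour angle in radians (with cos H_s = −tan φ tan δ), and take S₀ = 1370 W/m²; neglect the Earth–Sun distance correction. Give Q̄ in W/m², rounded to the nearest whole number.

−tan φ tan δ = −(0.7563)(0.3779) = -0.2858; H_s = arccos(-0.2858) = 106.61°. In radians, H_s = 1.8607.
H_s sin φ sin δ = 1.8607 × 0.6032 × 0.3535 = 0.3968.
cos φ cos δ sin H_s = 0.7976 × 0.9354 × 0.9583 = 0.7150.
Q̄ = (1370/π) × (0.3968 + 0.7150) = 436.08 × 1.1118 = 484.83 W/m².

485 W/m²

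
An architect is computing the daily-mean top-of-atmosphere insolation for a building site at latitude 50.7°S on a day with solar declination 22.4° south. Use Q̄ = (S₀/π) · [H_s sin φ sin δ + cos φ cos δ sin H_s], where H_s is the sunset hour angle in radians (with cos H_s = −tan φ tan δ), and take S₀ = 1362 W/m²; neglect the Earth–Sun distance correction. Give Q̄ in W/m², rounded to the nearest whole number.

488 W/m²

The sunset hour angle satisfies cos H_s = −tan φ tan δ = -0.5036, giving H_s = 120.24°. In radians, H_s = 2.0986.
H_s sin φ sin δ = 2.0986 × -0.7738 × -0.3811 = 0.6189.
cos φ cos δ sin H_s = 0.6334 × 0.9245 × 0.8639 = 0.5059.
Q̄ = (1362/π) × (0.6189 + 0.5059) = 433.54 × 1.1248 = 487.65 W/m².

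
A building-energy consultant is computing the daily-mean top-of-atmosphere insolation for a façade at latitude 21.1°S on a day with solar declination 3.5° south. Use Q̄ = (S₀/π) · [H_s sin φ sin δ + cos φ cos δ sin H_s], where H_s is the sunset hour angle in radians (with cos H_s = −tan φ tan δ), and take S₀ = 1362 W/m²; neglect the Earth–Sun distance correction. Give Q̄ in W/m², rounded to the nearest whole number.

The sunset hour angle satisfies cos H_s = −tan φ tan δ = -0.0236, giving H_s = 91.35°. In radians, H_s = 1.5944.
H_s sin φ sin δ = 1.5944 × -0.3600 × -0.0610 = 0.0350.
cos φ cos δ sin H_s = 0.9330 × 0.9981 × 0.9997 = 0.9309.
Q̄ = (1362/π) × (0.0350 + 0.9309) = 433.54 × 0.9659 = 418.76 W/m².

419 W/m²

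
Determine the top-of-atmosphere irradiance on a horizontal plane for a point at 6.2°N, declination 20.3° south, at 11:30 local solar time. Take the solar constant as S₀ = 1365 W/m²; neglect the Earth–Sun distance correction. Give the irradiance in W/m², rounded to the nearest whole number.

1211 W/m²

Hour angle H = 15° × (11.5 − 12) = -7.50°.
cos θ_z = sin(6.2°) sin(-20.3°) + cos(6.2°) cos(-20.3°) cos(-7.50°) = -0.0375 + 0.9244 = 0.8869.
Top-of-atmosphere irradiance = S₀ cos θ_z = 1365 × 0.8869 = 1210.62 W/m².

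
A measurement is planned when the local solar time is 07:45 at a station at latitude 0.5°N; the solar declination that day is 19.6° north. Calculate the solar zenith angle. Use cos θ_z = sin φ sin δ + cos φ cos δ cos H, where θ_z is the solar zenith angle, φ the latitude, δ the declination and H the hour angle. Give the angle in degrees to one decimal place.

65.2°

Hour angle H = 15° × (7.75 − 12) = -63.75°.
cos θ_z = sin(0.5°) sin(19.6°) + cos(0.5°) cos(19.6°) cos(-63.75°) = 0.0029 + 0.4166 = 0.4195.
θ_z = arccos(0.4195) = 65.20°.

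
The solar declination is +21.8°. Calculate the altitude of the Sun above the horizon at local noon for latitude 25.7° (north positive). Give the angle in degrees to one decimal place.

At local solar noon the hour angle is zero, so the elevation is 90° − |φ − δ| = 90° − |25.7° − (21.8°)| = 90° − 3.9° = 86.1°.

86.1°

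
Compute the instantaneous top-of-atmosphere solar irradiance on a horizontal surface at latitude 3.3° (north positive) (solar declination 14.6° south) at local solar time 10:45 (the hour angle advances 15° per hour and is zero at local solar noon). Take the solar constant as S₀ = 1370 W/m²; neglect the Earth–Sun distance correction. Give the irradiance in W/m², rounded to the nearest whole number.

Hour angle H = 15° × (10.75 − 12) = -18.75°.
cos θ_z = sin(3.3°) sin(-14.6°) + cos(3.3°) cos(-14.6°) cos(-18.75°) = -0.0145 + 0.9148 = 0.9003.
Top-of-atmosphere irradiance = S₀ cos θ_z = 1370 × 0.9003 = 1233.41 W/m².

1233 W/m²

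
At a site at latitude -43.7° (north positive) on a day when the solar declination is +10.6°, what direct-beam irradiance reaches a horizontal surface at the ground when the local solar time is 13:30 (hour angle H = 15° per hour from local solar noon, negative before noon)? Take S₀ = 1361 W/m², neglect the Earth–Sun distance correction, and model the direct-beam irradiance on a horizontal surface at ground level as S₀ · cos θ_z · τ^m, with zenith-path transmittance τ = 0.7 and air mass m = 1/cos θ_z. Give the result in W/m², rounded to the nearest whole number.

367 W/m²

Hour angle H = 15° × (13.5 − 12) = 22.50°.
cos θ_z = sin φ sin δ + cos φ cos δ cos H = (-0.6909)(0.1840) + (0.7230)(0.9829)(0.9239) = 0.5294.
Air mass m = 1/cos θ_z = 1/0.5294 = 1.889; τ^m = 0.7^1.889 = 0.5098.
Surface direct beam = 1361 × 0.5294 × 0.5098 = 367.32 W/m².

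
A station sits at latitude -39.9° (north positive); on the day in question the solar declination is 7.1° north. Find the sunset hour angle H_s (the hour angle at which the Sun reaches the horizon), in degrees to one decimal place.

84.0°

The sunset hour angle satisfies cos H_s = −tan φ tan δ = 0.1041, giving H_s = 84.02°.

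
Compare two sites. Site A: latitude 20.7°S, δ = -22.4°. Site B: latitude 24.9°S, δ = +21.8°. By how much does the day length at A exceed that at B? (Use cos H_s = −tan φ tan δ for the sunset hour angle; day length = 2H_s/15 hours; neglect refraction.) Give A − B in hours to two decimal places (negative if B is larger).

+2.62 h

A: H_s = arccos(−tan -20.7° · tan -22.4°) = 98.96°, so 2H_s/15 = 13.1947 h.
B: H_s = arccos(−tan -24.9° · tan 21.8°) = 79.30°, so 2H_s/15 = 10.5733 h.
A − B = 13.1947 − 10.5733 = 2.6214 h.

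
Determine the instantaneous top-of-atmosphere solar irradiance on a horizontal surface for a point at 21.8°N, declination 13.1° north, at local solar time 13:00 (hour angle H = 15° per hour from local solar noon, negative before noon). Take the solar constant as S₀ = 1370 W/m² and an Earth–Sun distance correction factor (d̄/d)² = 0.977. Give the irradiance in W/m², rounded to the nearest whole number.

1282 W/m²

Hour angle H = 15° × (13 − 12) = 15.00°.
With φ = 21.8°, δ = 13.1°, H = 15.00°: sin φ sin δ = 0.0842, cos φ cos δ cos H = 0.8735, so cos θ_z = 0.9577.
Top-of-atmosphere irradiance = S₀ (d̄/d)² cos θ_z = 1370 × 0.977 × 0.9577 = 1281.87 W/m².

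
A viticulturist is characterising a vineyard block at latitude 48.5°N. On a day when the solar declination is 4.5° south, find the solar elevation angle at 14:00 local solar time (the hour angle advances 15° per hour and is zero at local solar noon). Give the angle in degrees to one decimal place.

Hour angle H = 15° × (14 − 12) = 30.00°.
cos θ_z = sin φ sin δ + cos φ cos δ cos H = (0.7490)(-0.0785) + (0.6626)(0.9969)(0.8660) = 0.5132.
θ_z = arccos(0.5132) = 59.12°, so the elevation is 90° − 59.12° = 30.88°.

30.9°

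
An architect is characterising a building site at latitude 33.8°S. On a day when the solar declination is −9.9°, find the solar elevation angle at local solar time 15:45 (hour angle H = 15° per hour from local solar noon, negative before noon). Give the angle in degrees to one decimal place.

33.4°

Hour angle H = 15° × (15.75 − 12) = 56.25°.
cos θ_z = sin(-33.8°) sin(-9.9°) + cos(-33.8°) cos(-9.9°) cos(56.25°) = 0.0956 + 0.4548 = 0.5504.
θ_z = arccos(0.5504) = 56.61°, so the elevation is 90° − 56.61° = 33.39°.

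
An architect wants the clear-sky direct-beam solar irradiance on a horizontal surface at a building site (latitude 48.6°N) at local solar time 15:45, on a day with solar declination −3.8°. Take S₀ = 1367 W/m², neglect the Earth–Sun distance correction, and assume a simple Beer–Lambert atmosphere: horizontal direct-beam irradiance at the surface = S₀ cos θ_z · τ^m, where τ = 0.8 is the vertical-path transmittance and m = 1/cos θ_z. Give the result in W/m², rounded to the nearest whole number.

Hour angle H = 15° × (15.75 − 12) = 56.25°.
cos θ_z = sin(48.6°) sin(-3.8°) + cos(48.6°) cos(-3.8°) cos(56.25°) = -0.0497 + 0.3666 = 0.3169.
Air mass m = 1/cos θ_z = 1/0.3169 = 3.156; τ^m = 0.8^3.156 = 0.4945.
Surface direct beam = 1367 × 0.3169 × 0.4945 = 214.22 W/m².

214 W/m²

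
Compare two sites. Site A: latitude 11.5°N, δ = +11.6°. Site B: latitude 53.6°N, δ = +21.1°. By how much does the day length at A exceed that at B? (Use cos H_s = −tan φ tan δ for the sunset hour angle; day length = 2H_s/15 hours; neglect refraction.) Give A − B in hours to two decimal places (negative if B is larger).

-3.89 h

A: H_s = arccos(−tan 11.5° · tan 11.6°) = 92.39°, so 2H_s/15 = 12.3187 h.
B: H_s = arccos(−tan 53.6° · tan 21.1°) = 121.56°, so 2H_s/15 = 16.2080 h.
A − B = 12.3187 − 16.2080 = -3.8893 h.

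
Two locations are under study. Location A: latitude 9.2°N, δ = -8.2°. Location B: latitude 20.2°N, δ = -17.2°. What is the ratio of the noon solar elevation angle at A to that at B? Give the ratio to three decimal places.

1.380

A: 90° − |9.2 − (-8.2)| = 72.60°.
B: 90° − |20.2 − (-17.2)| = 52.60°.
Ratio A/B = 72.6000 / 52.6000 = 1.3802.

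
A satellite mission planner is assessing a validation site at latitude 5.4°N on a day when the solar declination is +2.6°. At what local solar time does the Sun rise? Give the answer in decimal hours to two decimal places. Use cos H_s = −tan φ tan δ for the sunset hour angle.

5.98 h

cos H_s = −tan(5.4°) · tan(2.6°) = -0.0043, so H_s = arccos(-0.0043) = 90.25°.
Sunrise is at 12 − H_s/15 = 12 − 6.017 = 5.983 h local solar time.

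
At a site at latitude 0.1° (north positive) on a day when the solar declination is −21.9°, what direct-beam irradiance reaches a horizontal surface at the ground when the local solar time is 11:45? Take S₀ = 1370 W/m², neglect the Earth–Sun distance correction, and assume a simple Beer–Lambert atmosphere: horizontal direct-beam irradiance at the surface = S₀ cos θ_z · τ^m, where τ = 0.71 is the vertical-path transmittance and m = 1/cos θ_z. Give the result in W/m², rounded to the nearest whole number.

Hour angle H = 15° × (11.75 − 12) = -3.75°.
With φ = 0.1°, δ = -21.9°, H = -3.75°: sin φ sin δ = -0.0007, cos φ cos δ cos H = 0.9258, so cos θ_z = 0.9251.
Air mass m = 1/cos θ_z = 1/0.9251 = 1.081; τ^m = 0.71^1.081 = 0.6906.
Surface direct beam = 1370 × 0.9251 × 0.6906 = 875.26 W/m².

875 W/m²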